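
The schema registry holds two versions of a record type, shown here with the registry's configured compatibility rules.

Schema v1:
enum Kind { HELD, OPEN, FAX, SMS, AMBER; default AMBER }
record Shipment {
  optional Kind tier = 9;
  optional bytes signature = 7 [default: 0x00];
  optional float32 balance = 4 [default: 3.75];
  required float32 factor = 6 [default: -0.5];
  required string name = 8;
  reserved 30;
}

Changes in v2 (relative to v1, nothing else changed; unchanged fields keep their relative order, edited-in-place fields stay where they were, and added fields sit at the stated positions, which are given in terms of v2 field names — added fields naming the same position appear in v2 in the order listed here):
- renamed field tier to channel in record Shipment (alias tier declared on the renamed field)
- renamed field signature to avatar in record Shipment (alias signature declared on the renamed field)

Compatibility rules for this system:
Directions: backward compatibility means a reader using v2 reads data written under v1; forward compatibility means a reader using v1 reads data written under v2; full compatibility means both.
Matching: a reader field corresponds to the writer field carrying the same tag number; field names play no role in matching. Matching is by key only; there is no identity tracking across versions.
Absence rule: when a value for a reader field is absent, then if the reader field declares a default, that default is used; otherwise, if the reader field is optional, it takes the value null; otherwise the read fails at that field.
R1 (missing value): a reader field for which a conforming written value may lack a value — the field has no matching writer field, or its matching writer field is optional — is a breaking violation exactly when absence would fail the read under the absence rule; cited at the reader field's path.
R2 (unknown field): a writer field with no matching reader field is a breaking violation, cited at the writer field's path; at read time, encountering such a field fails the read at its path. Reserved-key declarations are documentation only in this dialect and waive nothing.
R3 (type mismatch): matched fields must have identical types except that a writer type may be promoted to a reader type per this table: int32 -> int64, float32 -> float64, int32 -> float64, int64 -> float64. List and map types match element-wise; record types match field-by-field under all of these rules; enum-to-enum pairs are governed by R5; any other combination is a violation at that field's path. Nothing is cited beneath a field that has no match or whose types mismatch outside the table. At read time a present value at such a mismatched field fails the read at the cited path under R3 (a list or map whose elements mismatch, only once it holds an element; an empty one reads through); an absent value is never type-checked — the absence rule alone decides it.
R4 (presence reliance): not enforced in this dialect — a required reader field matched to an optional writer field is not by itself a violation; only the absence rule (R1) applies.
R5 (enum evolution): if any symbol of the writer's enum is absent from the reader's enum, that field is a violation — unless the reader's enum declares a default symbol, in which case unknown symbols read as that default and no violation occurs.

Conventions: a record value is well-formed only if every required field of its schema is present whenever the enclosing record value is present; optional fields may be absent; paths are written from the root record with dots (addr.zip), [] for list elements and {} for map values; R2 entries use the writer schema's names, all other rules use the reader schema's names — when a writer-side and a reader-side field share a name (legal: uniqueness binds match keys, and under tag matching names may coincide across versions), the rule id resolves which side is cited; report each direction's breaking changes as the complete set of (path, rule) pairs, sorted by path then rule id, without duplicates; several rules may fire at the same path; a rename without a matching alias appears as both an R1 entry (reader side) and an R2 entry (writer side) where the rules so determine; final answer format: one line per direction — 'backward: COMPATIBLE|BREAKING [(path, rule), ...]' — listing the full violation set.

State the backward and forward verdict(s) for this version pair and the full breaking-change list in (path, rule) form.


backward: COMPATIBLE []; forward: COMPATIBLE []

arrows below run writer -> reader for Shipment
backward on Shipment — v2 reading data written by v1:
  Kind -> Kind, writer optional: channel aligns to tier
  bytes -> bytes, writer optional: avatar aligns to signature
  float32 -> float32, writer optional: balance aligns to balance
  float32 -> float32, writer required: factor aligns to factor
  string -> string, writer required: name aligns to name
  => backward verdict for Shipment: COMPATIBLE, no violations
forward on Shipment — v1 reading data written by v2:
  Kind -> Kind, writer optional: tier aligns to channel
  bytes -> bytes, writer optional: signature aligns to avatar
  float32 -> float32, writer optional: balance aligns to balance
  float32 -> float32, writer required: factor aligns to factor
  string -> string, writer required: name aligns to name
  => forward verdict for Shipment: COMPATIBLE, no violations


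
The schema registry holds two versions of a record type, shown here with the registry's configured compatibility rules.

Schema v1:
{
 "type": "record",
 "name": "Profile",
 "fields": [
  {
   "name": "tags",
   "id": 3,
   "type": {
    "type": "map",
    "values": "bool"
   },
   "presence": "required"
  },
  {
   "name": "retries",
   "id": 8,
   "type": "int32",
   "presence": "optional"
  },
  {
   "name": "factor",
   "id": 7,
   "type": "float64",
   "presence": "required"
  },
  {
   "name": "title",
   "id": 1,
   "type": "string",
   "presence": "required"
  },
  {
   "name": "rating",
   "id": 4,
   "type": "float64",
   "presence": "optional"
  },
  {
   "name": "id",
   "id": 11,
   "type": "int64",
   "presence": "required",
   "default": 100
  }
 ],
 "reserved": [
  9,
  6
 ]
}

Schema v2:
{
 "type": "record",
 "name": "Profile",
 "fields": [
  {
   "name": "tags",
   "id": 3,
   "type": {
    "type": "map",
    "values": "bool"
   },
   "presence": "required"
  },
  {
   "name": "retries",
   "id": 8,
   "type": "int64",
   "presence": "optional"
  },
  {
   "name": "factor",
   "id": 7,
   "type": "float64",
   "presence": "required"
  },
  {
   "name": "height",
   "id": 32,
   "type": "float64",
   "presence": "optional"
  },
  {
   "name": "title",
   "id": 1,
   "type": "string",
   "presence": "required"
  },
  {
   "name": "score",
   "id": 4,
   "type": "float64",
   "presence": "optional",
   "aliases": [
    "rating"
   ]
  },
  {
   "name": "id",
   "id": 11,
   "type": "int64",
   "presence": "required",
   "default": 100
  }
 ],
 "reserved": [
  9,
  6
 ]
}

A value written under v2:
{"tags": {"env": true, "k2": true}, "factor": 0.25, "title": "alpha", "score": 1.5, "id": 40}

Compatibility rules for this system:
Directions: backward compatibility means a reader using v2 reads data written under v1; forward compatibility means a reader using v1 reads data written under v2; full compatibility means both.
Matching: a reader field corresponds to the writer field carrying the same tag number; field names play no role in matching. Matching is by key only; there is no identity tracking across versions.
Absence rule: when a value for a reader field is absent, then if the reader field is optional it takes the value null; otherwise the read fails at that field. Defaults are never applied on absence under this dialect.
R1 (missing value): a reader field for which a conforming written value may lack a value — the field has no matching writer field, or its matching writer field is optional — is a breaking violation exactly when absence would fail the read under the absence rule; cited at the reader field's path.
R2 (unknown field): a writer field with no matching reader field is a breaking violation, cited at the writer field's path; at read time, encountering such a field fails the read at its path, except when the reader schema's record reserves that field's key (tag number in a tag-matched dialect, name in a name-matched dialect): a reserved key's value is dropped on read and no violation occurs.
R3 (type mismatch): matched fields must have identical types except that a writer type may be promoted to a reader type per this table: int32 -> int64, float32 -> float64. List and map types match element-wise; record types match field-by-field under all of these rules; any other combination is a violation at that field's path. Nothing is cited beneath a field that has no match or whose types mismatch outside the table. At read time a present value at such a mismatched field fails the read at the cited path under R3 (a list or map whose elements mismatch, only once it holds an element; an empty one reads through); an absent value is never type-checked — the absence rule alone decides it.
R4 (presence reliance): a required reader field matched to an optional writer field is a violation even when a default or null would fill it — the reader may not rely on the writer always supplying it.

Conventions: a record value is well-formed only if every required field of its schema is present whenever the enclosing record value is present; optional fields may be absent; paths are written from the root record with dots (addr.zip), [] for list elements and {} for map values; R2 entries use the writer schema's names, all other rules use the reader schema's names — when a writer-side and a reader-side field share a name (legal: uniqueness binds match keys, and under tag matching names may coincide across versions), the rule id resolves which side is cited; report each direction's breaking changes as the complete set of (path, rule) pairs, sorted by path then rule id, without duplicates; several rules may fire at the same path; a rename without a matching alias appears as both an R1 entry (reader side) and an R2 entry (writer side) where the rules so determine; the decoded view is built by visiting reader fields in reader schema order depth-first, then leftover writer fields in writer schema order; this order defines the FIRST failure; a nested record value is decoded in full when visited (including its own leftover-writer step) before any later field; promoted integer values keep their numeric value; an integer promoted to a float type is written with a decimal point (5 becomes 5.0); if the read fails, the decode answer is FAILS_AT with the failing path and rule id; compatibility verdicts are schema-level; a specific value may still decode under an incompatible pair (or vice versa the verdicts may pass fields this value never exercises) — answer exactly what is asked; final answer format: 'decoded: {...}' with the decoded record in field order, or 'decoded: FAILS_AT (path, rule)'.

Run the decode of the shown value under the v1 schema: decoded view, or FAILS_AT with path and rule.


in Profile below, arrows point writer -> reader
migrating the Profile value to v1:
  tags := {"env": true, "k2": true}
  retries := null (absent, optional -> null)
  factor := 0.25
  title := "alpha"
  rating := 1.5 (from writer score)
  id := 40
  => decoded: {"tags": {"env": true, "k2": true}, "retries": null, "factor": 0.25, "title": "alpha", "rating": 1.5, "id": 40}
checking off the Profile differences that do not matter here:
  renamed field rating to score in record Profile (alias rating declared on the renamed field) -> no rule fires on it and the decoded Profile view is identical with or without it
  field retries in record Profile: type int32 changed to int64 -> changes Profile's schema-level verdicts only — the decode of this value is the same
  added field height to record Profile: optional float64, tag 32 (in v2 it sits immediately before title) -> changes Profile's schema-level verdicts only — the decode of this value is the same

decoded: {"tags": {"env": true, "k2": true}, "retries": null, "factor": 0.25, "title": "alpha", "rating": 1.5, "id": 40}


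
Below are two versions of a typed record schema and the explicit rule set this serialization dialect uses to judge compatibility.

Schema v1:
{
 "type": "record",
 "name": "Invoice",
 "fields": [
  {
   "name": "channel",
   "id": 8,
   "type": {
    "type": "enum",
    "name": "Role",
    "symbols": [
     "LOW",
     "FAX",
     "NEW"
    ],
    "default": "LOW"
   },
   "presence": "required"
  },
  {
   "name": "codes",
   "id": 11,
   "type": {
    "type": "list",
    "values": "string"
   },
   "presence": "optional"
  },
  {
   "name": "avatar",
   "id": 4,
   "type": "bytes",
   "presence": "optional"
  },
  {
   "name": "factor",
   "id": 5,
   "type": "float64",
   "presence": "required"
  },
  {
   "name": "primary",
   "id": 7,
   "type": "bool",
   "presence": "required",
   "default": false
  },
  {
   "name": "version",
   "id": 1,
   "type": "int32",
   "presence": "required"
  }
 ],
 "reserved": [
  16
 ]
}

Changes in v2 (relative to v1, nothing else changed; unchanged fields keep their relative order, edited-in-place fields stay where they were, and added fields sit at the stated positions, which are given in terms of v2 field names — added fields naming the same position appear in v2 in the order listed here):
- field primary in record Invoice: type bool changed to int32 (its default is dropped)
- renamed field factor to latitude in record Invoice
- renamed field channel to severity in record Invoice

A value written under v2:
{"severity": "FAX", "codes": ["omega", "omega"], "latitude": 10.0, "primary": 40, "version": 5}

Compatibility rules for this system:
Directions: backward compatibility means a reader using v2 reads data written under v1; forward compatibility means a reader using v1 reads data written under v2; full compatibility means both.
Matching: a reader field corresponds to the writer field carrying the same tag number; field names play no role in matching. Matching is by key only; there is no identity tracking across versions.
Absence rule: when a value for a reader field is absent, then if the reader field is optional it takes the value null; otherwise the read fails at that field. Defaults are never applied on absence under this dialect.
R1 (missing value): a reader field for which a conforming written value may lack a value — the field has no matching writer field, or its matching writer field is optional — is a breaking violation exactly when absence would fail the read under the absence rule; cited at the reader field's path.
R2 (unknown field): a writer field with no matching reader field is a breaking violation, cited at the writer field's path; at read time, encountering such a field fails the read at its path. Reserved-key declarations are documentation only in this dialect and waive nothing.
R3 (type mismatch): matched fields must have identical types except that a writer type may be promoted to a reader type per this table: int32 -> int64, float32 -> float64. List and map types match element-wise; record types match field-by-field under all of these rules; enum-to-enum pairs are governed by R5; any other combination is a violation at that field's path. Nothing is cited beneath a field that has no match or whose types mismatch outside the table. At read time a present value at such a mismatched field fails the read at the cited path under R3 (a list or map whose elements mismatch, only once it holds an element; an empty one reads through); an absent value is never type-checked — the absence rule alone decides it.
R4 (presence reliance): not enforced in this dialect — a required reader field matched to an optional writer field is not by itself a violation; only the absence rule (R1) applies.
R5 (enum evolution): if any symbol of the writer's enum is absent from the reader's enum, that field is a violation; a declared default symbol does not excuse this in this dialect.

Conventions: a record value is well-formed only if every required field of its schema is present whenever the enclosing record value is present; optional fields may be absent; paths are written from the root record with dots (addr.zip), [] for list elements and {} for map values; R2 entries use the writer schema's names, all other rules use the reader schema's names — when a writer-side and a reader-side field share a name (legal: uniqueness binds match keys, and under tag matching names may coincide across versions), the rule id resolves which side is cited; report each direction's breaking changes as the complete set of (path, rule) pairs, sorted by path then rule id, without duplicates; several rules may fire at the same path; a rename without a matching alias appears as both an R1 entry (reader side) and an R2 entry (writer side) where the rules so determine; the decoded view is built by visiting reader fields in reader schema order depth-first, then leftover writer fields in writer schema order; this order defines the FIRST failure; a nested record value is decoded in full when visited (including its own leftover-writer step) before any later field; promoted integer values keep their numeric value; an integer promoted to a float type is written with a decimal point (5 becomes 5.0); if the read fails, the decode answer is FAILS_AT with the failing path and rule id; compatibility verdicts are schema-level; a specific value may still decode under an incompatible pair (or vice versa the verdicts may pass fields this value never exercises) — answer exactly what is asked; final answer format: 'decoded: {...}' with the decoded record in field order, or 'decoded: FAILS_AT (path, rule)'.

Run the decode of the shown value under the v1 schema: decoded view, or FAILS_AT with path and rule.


arrows below run writer -> reader for Invoice
migrating the Invoice value to v1:
  channel := "FAX" (from writer severity)
  codes := ["omega", "omega"]
  avatar := null (missing; optional => null)
  factor := 10.0 (from writer latitude)
  read fails at primary under R3
  => FAILS_AT (primary, R3)
the other Invoice changes do not affect what is asked:
  renamed field factor to latitude in record Invoice -> fires no rule on Invoice under this dialect and leaves the result unchanged
  renamed field channel to severity in record Invoice -> fires no rule on Invoice under this dialect and leaves the result unchanged

decoded: FAILS_AT (primary, R3)


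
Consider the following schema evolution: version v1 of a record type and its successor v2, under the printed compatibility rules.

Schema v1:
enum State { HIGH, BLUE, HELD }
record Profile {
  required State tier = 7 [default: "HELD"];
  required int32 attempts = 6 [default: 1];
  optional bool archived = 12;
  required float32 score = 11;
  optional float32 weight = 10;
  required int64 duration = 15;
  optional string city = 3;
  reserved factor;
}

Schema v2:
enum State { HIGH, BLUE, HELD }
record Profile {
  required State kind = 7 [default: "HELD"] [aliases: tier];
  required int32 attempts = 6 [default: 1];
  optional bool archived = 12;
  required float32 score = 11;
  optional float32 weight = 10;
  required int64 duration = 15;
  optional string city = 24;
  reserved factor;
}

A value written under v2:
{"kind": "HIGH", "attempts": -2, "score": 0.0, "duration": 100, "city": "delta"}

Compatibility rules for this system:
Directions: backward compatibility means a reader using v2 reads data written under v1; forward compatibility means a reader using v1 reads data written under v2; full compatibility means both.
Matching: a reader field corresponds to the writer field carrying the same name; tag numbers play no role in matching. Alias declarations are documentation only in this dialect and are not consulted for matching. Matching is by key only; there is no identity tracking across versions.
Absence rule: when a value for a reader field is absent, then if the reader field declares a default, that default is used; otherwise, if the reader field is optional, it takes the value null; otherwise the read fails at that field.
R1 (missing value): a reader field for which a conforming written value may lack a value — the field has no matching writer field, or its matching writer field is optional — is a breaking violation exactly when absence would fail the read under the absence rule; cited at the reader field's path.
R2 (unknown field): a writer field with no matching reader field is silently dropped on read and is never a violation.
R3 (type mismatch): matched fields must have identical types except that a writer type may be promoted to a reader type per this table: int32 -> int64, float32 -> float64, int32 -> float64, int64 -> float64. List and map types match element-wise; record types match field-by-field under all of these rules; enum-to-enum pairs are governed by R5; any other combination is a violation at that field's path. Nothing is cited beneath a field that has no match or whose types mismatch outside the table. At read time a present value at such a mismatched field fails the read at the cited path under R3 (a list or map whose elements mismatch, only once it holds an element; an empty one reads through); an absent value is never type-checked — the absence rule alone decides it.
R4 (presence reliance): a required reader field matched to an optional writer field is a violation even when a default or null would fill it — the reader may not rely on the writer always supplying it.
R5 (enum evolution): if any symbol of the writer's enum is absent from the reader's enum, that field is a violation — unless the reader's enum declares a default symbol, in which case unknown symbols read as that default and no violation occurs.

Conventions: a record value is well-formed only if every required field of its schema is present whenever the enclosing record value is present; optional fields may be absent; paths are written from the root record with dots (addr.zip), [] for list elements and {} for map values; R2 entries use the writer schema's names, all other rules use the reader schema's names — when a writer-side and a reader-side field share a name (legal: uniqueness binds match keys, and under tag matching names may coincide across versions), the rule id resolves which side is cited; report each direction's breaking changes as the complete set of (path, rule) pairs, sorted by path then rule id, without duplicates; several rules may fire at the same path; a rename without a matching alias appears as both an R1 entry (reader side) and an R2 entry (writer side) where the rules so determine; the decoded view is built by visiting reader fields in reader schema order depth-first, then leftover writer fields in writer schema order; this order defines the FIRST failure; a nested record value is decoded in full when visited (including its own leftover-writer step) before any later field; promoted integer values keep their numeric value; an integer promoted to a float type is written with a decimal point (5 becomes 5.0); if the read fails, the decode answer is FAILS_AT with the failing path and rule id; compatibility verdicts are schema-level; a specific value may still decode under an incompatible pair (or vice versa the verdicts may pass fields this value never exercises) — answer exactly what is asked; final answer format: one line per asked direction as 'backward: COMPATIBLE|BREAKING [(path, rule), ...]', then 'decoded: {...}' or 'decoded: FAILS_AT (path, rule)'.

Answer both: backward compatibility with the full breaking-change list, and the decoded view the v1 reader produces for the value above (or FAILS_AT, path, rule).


in Profile below, arrows point writer -> reader
backward analysis of Profile with v2 as reader and v1 as writer:
  kind: no writer match
  attempts <- attempts (int32 -> int32, writer required)
  archived <- archived (bool -> bool, writer optional)
  score <- score (float32 -> float32, writer required)
  weight <- weight (float32 -> float32, writer optional)
  duration <- duration (int64 -> int64, writer required)
  city <- city (string -> string, writer optional)
  leftover writer field: tier
  nothing fires on Profile: backward is COMPATIBLE
decode (reader v1):
  tier := "HELD" (absent -> default)
  attempts := -2
  archived := null (absent, optional -> null)
  score := 0.0
  weight := null (absent, optional -> null)
  duration := 100
  city := "delta"
  writer kind: unknown -> dropped
  => decoded: {"tier": "HELD", "attempts": -2, "archived": null, "score": 0.0, "weight": null, "duration": 100, "city": "delta"}
remaining Profile differences; none change what is asked:
  field city in record Profile: tag 3 changed to 24 -> no rule fires on it in Profile's dialect; the asked verdict holds

backward: COMPATIBLE []; decoded: {"tier": "HELD", "attempts": -2, "archived": null, "score": 0.0, "weight": null, "duration": 100, "city": "delta"}


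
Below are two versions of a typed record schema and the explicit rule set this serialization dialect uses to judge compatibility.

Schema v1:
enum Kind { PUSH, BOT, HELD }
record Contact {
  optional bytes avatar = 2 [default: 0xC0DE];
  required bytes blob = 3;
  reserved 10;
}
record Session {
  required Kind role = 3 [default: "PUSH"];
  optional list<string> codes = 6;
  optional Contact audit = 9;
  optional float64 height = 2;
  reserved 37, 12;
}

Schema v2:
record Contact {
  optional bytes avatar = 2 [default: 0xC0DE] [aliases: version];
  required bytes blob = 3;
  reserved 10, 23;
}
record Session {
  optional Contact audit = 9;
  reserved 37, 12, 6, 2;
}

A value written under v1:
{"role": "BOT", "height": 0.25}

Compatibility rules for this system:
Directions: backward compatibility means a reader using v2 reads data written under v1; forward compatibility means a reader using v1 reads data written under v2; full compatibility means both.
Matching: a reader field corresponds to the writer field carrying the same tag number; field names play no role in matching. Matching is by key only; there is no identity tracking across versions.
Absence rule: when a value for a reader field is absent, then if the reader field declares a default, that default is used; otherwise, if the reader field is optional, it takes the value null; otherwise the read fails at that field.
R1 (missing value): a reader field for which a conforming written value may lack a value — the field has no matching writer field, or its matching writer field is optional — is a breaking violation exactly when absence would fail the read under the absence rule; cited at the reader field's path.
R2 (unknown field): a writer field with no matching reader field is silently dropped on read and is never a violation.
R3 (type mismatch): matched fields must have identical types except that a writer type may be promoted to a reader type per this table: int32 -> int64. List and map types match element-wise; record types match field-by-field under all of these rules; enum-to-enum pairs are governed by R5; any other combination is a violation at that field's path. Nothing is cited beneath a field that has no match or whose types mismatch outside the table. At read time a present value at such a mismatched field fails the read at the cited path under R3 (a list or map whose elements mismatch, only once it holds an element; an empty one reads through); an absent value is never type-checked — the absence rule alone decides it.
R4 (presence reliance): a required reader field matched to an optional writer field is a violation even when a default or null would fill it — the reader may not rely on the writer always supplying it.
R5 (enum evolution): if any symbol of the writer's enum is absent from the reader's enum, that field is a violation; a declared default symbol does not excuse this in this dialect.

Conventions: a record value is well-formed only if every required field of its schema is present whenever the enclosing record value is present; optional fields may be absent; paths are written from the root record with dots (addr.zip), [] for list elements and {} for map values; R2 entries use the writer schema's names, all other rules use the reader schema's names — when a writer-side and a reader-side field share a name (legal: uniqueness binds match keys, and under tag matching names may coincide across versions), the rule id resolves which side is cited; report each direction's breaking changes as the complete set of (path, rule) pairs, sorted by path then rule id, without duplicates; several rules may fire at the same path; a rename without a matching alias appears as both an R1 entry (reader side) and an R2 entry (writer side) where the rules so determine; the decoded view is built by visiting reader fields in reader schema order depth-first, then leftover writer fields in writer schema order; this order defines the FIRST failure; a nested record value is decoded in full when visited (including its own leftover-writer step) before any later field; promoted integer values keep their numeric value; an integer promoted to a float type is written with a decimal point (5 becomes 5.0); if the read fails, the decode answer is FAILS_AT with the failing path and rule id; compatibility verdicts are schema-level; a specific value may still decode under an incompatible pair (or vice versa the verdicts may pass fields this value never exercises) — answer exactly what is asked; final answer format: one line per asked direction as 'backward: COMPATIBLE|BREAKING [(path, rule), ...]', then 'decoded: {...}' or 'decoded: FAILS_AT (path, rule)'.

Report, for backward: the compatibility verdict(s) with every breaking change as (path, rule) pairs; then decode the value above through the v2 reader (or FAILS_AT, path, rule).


backward: COMPATIBLE []; decoded: {"audit": null}

arrows below run writer -> reader for Session
backward pass over Session, reader schema v2, writer schema v1:
  Contact -> Contact, writer optional: audit aligns to audit
  role (writer side), unknown to reader
  codes (writer side), unknown to reader
  height (writer side), unknown to reader
  bytes -> bytes, writer optional: audit.avatar aligns to audit.avatar
  bytes -> bytes, writer required: audit.blob aligns to audit.blob
  => backward: COMPATIBLE
decode walk for Session under reader schema v2:
  audit := null (missing; optional => null)
  writer role: no reader field; dropped
  writer height: no reader field; dropped
  => decoded: {"audit": null}


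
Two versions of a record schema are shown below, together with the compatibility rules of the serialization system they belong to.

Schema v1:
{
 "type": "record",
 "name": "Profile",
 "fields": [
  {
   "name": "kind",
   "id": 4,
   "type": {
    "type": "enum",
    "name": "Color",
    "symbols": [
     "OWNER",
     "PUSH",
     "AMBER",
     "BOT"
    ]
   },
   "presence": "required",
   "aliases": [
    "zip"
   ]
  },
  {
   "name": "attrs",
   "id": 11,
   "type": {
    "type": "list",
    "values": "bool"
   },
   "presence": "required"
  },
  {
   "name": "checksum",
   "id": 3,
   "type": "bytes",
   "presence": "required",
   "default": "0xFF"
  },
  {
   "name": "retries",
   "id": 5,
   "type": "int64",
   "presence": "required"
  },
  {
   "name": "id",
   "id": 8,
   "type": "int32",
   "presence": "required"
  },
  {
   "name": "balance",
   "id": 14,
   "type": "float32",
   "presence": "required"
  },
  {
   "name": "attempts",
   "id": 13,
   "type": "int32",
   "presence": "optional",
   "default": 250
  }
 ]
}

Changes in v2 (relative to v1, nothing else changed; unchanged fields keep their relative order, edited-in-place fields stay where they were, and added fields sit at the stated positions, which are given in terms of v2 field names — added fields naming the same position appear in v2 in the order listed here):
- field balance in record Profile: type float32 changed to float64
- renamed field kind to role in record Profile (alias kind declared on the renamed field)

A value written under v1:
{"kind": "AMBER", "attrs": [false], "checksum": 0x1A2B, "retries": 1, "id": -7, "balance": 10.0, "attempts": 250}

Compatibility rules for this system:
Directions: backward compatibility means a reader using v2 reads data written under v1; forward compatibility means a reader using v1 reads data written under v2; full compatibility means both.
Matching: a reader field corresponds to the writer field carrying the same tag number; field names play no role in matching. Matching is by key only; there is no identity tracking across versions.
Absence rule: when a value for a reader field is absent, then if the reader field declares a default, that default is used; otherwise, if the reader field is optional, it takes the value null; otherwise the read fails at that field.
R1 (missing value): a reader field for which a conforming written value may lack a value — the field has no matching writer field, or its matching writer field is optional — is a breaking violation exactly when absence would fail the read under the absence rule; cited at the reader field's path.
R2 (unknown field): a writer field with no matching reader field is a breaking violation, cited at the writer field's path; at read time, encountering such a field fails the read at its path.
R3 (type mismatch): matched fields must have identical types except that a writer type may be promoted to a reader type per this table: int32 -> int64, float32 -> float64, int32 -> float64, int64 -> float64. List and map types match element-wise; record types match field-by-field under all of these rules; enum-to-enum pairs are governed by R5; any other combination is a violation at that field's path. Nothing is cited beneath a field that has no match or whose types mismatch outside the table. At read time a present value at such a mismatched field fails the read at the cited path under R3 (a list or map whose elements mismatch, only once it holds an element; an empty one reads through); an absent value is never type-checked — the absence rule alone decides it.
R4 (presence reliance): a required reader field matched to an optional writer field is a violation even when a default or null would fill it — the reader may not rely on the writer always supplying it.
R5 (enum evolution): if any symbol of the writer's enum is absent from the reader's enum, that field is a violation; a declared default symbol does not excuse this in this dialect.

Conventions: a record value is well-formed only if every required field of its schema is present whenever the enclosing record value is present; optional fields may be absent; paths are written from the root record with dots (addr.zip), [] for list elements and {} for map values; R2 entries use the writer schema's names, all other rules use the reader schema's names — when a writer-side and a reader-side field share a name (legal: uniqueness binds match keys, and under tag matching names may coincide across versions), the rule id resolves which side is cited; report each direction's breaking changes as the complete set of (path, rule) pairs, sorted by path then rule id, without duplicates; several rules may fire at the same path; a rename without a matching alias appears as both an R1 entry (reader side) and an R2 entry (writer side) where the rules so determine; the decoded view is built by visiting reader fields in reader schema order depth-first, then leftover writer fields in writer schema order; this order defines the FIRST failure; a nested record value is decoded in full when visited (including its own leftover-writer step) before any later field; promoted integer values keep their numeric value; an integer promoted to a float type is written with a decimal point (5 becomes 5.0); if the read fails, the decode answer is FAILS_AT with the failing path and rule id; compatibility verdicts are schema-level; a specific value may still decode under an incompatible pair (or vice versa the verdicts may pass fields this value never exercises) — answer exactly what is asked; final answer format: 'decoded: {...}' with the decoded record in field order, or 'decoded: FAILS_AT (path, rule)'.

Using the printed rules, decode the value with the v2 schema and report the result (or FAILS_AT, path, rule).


the writer's type comes first in each Profile pair
migrating the Profile value to v2:
  role := "AMBER" (from writer kind)
  attrs := [false]
  checksum := 0x1A2B
  retries := 1
  id := -7
  balance := 10.0 (float32 -> float64)
  attempts := 250
  => decoded: {"role": "AMBER", "attrs": [false], "checksum": 0x1A2B, "retries": 1, "id": -7, "balance": 10.0, "attempts": 250}
the rest of the Profile diff is inert for this question:
  field balance in record Profile: type float32 changed to float64 -> schema-level compatibility only; this Profile value's decode is unchanged

decoded: {"role": "AMBER", "attrs": [false], "checksum": 0x1A2B, "retries": 1, "id": -7, "balance": 10.0, "attempts": 250}


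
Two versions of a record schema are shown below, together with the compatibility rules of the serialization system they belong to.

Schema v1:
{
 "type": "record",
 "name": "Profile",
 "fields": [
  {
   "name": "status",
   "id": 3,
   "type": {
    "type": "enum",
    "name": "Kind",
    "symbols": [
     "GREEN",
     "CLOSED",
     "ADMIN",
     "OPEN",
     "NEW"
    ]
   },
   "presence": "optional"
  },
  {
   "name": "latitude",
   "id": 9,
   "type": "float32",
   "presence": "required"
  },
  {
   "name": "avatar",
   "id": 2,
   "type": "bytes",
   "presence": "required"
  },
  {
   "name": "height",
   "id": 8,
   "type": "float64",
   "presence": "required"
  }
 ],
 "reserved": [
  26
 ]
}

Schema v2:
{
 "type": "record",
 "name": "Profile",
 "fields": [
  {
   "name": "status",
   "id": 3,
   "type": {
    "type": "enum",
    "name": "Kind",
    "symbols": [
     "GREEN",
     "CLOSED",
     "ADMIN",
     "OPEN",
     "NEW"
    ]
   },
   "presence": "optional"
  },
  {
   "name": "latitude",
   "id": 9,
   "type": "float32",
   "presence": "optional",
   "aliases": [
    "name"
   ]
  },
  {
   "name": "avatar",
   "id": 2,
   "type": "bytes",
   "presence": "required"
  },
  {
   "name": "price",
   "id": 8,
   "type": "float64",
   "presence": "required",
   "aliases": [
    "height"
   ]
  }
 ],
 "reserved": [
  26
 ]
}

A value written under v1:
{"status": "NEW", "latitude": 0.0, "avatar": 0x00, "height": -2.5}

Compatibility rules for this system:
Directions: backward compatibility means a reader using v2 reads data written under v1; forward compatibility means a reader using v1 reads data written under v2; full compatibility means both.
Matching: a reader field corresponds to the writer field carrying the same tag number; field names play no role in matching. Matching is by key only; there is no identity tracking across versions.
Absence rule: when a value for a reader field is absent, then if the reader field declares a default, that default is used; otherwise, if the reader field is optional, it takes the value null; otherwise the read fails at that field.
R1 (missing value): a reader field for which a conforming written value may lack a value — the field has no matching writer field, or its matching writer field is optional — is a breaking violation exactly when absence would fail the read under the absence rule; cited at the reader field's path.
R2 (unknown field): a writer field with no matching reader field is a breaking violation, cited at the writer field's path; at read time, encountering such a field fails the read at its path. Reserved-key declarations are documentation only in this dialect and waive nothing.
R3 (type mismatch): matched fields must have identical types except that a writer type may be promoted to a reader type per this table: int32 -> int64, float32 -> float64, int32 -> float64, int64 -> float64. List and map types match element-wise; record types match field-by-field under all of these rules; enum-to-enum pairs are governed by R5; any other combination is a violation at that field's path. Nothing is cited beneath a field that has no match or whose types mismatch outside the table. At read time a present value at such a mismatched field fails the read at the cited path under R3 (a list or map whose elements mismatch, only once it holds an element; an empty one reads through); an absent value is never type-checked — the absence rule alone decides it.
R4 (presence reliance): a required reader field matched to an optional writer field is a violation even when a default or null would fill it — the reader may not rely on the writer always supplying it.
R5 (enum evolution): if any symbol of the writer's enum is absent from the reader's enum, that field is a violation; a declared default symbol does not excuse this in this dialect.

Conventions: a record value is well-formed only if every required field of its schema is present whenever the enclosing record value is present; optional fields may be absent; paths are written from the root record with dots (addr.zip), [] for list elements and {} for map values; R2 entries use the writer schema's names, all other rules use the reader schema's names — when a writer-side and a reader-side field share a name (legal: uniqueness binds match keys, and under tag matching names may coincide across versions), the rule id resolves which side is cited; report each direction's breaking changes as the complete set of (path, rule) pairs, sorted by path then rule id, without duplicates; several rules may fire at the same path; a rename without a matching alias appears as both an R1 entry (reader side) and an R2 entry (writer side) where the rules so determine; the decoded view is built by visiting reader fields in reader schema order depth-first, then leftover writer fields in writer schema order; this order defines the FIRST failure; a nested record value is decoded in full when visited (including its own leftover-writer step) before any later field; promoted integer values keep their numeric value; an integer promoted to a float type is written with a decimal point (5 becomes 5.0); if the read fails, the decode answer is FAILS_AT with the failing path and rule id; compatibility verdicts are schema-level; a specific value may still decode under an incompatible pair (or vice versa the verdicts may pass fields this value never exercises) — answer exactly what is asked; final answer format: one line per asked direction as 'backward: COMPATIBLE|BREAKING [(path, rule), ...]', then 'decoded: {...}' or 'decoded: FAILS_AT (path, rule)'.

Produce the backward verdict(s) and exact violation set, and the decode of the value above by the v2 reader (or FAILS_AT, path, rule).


in Profile below, arrows point writer -> reader
backward for Profile (reader v2, writer v1):
  status: Kind -> Kind, writer optional; from status
  latitude: float32 -> float32, writer required; from latitude
  avatar: bytes -> bytes, writer required; from avatar
  price: float64 -> float64, writer required; from height
  => no violations; backward on Profile: COMPATIBLE
decoding the Profile value with the v2 reader:
  status := "NEW"
  latitude := 0.0
  avatar := 0x00
  price := -2.5 (from writer height)
  => decoded: {"status": "NEW", "latitude": 0.0, "avatar": 0x00, "price": -2.5}
the rest of the Profile diff is inert for this question:
  field latitude in record Profile: required changed to optional -> affects forward compatibility only, which is not asked

backward: COMPATIBLE []; decoded: {"status": "NEW", "latitude": 0.0, "avatar": 0x00, "price": -2.5}
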